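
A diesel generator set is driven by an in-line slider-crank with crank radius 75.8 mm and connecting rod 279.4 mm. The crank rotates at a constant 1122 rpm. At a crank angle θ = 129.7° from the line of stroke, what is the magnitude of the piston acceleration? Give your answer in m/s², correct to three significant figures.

716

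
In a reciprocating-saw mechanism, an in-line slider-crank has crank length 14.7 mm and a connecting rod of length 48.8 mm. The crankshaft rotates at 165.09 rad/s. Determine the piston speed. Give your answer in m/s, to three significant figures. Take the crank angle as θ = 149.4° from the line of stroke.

0.911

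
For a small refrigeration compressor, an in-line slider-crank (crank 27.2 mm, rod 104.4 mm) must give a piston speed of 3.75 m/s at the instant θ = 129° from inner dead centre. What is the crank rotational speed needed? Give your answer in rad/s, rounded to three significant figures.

213

For an in-line slider-crank, |v_piston| = rω|sinθ|·[1 + r cosθ/√(L² − r² sin²θ)].
With r = 0.0272 m, L = 0.1044 m, θ = 129°: the bracketed kinematic factor |dx/dθ| = 0.017599 m.
ω = v/|dx/dθ| = 3.75/0.017599 = 213.08 rad/s.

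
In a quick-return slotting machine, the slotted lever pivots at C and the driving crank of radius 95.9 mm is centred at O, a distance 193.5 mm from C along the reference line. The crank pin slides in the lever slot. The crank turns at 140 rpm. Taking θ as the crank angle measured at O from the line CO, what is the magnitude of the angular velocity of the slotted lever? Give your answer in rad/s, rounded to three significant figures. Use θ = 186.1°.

13.9

ω = 14.66 rad/s (from 140 rpm).
Crank pin A relative to C: A = (d + r cosθ, r sinθ); lever angle φ = atan2(r sinθ, d + r cosθ).
Differentiating tanφ: φ̇ = rω(d cosθ + r)/(d² + r² + 2dr cosθ).
d² + r² + 2dr cosθ = |CA|² = 0.0097359 m²;  d cosθ + r = -0.096504 m.
|ω_lever| = |0.0959·14.66·-0.096504| / 0.0097359 = 13.936 rad/s.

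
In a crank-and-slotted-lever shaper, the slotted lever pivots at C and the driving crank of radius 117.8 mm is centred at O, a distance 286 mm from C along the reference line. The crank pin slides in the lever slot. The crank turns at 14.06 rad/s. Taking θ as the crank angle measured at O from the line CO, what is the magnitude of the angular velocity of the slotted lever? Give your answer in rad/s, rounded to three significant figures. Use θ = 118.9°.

0.536

ω = 14.06 rad/s
Crank pin A relative to C: A = (d + r cosθ, r sinθ); lever angle φ = atan2(r sinθ, d + r cosθ).
Differentiating tanφ: φ̇ = rω(d cosθ + r)/(d² + r² + 2dr cosθ).
d² + r² + 2dr cosθ = |CA|² = 0.0631085 m²;  d cosθ + r = -0.020419 m.
|ω_lever| = |0.1178·14.06·-0.020419| / 0.0631085 = 0.53589 rad/s.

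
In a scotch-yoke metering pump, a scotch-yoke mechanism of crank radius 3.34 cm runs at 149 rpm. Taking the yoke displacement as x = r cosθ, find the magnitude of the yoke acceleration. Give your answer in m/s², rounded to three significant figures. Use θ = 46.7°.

5.58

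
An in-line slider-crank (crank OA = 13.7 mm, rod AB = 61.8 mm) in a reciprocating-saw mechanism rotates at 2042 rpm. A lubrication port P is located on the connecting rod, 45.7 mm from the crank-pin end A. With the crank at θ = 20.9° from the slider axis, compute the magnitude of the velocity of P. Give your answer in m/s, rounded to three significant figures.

ω = 213.8 rad/s.  Crank-pin speed |V_A| = rω = 2.9296 m/s, perpendicular to OA.
Rod angle: sinφ = −(r/L) sinθ ⇒ φ = -4.536°; ω_rod = −rω cosθ/√(L²−r²sin²θ) = -44.424 rad/s.
V_P = V_A + ω_rod × AP, with AP = 0.0457 m along the rod.
Components: V_Px = −rω sinθ − a·ω_rod·sinφ = -1.2056 m/s;  V_Py = rω cosθ + a·ω_rod·cosφ = +0.71299 m/s.
|V_P| = √(V_Px² + V_Py²) = 1.4007 m/s.

1.40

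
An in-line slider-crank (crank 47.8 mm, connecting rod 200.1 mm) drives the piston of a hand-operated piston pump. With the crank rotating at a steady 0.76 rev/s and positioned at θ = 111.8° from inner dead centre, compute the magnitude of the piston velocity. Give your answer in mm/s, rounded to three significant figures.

ω = 2π·0.76 = 4.775 rad/s
For an in-line slider-crank, x = r cosθ + √(L² − r² sin²θ), so v = −rω sinθ·[1 + r cosθ/√(L² − r² sin²θ)].
With r = 0.0478 m, L = 0.2001 m, θ = 111.8°: √(L² − r² sin²θ) = 0.19512 m.
v = −0.0478·4.775·0.92849·[1 + 0.0478·-0.37137/0.19512] = -0.19265 m/s.
|v| = 0.19265 m/s = 192.65 mm/s.

193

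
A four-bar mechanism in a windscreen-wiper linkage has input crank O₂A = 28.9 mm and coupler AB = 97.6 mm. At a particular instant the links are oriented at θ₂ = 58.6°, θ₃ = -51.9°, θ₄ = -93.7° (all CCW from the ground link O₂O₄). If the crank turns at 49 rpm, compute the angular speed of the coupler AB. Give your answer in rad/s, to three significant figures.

1.06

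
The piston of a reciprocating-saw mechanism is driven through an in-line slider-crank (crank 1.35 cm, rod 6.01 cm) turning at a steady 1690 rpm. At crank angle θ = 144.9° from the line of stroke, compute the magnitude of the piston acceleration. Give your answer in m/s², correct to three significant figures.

312

ω = 2π·1690/60 = 177 rad/s
x(θ) = r cosθ + √(L² − r² sin²θ); with ω constant, a = ω²·d²x/dθ².
d²x/dθ² = −r cosθ − r²(cos2θ)/√u − r⁴ sin²2θ/(4u^{3/2}),  u = L² − r² sin²θ = 0.00355175 m².
Substituting r = 0.0135 m, L = 0.0601 m, θ = 144.9°: d²x/dθ² = +0.0099744 m.
a = ω²·d²x/dθ² = (177)²·(+0.0099744) = +312.4 m/s²;  |a| = 312.4 m/s².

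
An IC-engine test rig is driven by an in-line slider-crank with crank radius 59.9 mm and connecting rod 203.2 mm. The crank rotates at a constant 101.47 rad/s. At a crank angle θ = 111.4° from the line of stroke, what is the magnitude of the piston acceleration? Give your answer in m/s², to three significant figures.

ω = 101.5 rad/s
x(θ) = r cosθ + √(L² − r² sin²θ); with ω constant, a = ω²·d²x/dθ².
d²x/dθ² = −r cosθ − r²(cos2θ)/√u − r⁴ sin²2θ/(4u^{3/2}),  u = L² − r² sin²θ = 0.0381799 m².
Substituting r = 0.0599 m, L = 0.2032 m, θ = 111.4°: d²x/dθ² = +0.03513 m.
a = ω²·d²x/dθ² = (101.5)²·(+0.03513) = +361.71 m/s²;  |a| = 361.71 m/s².

362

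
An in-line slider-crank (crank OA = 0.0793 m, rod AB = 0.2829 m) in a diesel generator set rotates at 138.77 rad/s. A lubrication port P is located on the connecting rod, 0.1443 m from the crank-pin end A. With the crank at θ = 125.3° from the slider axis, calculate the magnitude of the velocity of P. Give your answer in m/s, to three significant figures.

8.79

ω = 138.8 rad/s.  Crank-pin speed |V_A| = rω = 11.004 m/s, perpendicular to OA.
Rod angle: sinφ = −(r/L) sinθ ⇒ φ = -13.225°; ω_rod = −rω cosθ/√(L²−r²sin²θ) = +23.09 rad/s.
V_P = V_A + ω_rod × AP, with AP = 0.1443 m along the rod.
Components: V_Px = −rω sinθ − a·ω_rod·sinφ = -8.2189 m/s;  V_Py = rω cosθ + a·ω_rod·cosφ = -3.1154 m/s.
|V_P| = √(V_Px² + V_Py²) = 8.7896 m/s.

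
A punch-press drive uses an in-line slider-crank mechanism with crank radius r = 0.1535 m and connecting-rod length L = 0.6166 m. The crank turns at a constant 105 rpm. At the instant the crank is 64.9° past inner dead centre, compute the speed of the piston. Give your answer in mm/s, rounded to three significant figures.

1690

ω = 2π·105/60 = 11 rad/s
For an in-line slider-crank, x = r cosθ + √(L² − r² sin²θ), so v = −rω sinθ·[1 + r cosθ/√(L² − r² sin²θ)].
With r = 0.1535 m, L = 0.6166 m, θ = 64.9°: √(L² − r² sin²θ) = 0.60073 m.
v = −0.1535·11·0.90557·[1 + 0.1535·0.42420/0.60073] = -1.6941 m/s.
|v| = 1.6941 m/s = 1694.1 mm/s.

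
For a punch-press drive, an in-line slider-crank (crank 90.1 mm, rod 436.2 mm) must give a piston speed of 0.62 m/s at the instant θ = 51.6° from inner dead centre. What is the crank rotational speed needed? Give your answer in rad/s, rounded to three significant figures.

7.77

For an in-line slider-crank, |v_piston| = rω|sinθ|·[1 + r cosθ/√(L² − r² sin²θ)].
With r = 0.0901 m, L = 0.4362 m, θ = 51.6°: the bracketed kinematic factor |dx/dθ| = 0.079791 m.
ω = v/|dx/dθ| = 0.62/0.079791 = 7.7703 rad/s.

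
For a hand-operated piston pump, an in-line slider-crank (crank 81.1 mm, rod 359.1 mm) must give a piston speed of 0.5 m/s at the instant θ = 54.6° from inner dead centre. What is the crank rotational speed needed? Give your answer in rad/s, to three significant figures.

6.68

For an in-line slider-crank, |v_piston| = rω|sinθ|·[1 + r cosθ/√(L² − r² sin²θ)].
With r = 0.0811 m, L = 0.3591 m, θ = 54.6°: the bracketed kinematic factor |dx/dθ| = 0.074906 m.
ω = v/|dx/dθ| = 0.5/0.074906 = 6.6751 rad/s.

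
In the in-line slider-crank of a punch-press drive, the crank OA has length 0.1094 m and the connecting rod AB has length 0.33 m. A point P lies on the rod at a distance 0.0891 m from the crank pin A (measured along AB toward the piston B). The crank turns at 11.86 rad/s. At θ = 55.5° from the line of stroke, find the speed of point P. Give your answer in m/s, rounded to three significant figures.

ω = 11.86 rad/s.  Crank-pin speed |V_A| = rω = 1.2975 m/s, perpendicular to OA.
Rod angle: sinφ = −(r/L) sinθ ⇒ φ = -15.855°; ω_rod = −rω cosθ/√(L²−r²sin²θ) = -2.3151 rad/s.
V_P = V_A + ω_rod × AP, with AP = 0.0891 m along the rod.
Components: V_Px = −rω sinθ − a·ω_rod·sinφ = -1.1256 m/s;  V_Py = rω cosθ + a·ω_rod·cosφ = +0.53648 m/s.
|V_P| = √(V_Px² + V_Py²) = 1.247 m/s.

1.25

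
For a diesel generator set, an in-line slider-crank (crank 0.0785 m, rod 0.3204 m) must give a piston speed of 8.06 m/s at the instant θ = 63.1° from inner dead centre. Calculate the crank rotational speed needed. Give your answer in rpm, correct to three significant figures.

For an in-line slider-crank, |v_piston| = rω|sinθ|·[1 + r cosθ/√(L² − r² sin²θ)].
With r = 0.0785 m, L = 0.3204 m, θ = 63.1°: the bracketed kinematic factor |dx/dθ| = 0.077958 m.
ω = v/|dx/dθ| = 8.06/0.077958 = 103.39 rad/s.
N = 60ω/(2π) = 987.29 rpm.

987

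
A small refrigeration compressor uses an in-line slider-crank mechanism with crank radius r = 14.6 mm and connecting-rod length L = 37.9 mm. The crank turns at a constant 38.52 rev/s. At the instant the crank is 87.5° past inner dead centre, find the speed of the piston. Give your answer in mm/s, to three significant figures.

3590

ω = 2π·38.5 = 242 rad/s
For an in-line slider-crank, x = r cosθ + √(L² − r² sin²θ), so v = −rω sinθ·[1 + r cosθ/√(L² − r² sin²θ)].
With r = 0.0146 m, L = 0.0379 m, θ = 87.5°: √(L² − r² sin²θ) = 0.034981 m.
v = −0.0146·242·0.99905·[1 + 0.0146·0.04362/0.034981] = -3.5945 m/s.
|v| = 3.5945 m/s = 3594.5 mm/s.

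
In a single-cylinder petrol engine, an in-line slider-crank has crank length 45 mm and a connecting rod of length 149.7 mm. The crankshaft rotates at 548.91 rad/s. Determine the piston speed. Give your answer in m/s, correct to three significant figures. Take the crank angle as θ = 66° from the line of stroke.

ω = 548.9 rad/s
For an in-line slider-crank, x = r cosθ + √(L² − r² sin²θ), so v = −rω sinθ·[1 + r cosθ/√(L² − r² sin²θ)].
With r = 0.045 m, L = 0.1497 m, θ = 66°: √(L² − r² sin²θ) = 0.14394 m.
v = −0.045·548.9·0.91355·[1 + 0.045·0.40674/0.14394] = -25.435 m/s.
|v| = 25.435 m/s.

25.4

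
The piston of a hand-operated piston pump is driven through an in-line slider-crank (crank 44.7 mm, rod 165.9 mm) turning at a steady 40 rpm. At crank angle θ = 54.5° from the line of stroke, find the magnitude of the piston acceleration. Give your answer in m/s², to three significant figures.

ω = 2π·40/60 = 4.189 rad/s
x(θ) = r cosθ + √(L² − r² sin²θ); with ω constant, a = ω²·d²x/dθ².
d²x/dθ² = −r cosθ − r²(cos2θ)/√u − r⁴ sin²2θ/(4u^{3/2}),  u = L² − r² sin²θ = 0.0261985 m².
Substituting r = 0.0447 m, L = 0.1659 m, θ = 54.5°: d²x/dθ² = -0.022149 m.
a = ω²·d²x/dθ² = (4.189)²·(-0.022149) = -0.38862 m/s²;  |a| = 0.38862 m/s².

0.389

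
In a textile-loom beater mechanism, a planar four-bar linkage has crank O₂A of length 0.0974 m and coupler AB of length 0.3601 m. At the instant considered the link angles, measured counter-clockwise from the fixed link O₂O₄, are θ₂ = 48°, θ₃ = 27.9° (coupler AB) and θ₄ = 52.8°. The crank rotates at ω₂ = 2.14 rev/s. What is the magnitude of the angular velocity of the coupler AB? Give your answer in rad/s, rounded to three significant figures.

0.723

ω₂ = 13.45 rad/s (from 2.14 rev/s).
Differentiating the loop-closure r₂e^{iθ₂}+r₃e^{iθ₃}=r₁+r₄e^{iθ₄} gives r₂ω₂e^{iθ₂}+r₃ω₃e^{iθ₃}=r₄ω₄e^{iθ₄}.
Eliminating the other unknown: ω₃ = r₂ω₂ sin(θ₄−θ₂) / [r₃ sin(θ₃−θ₄)].
Numerator sine = +0.08368; denominator sine = -0.42104.
Result = 0.0974·13.45·(+0.08368) / (0.3601·(-0.42104)) = -0.7228 rad/s; magnitude 0.7228 rad/s.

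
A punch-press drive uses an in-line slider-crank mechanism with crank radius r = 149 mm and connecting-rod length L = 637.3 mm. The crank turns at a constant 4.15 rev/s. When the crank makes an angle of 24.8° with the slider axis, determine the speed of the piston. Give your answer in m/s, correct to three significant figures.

ω = 2π·4.15 = 26.08 rad/s
For an in-line slider-crank, x = r cosθ + √(L² − r² sin²θ), so v = −rω sinθ·[1 + r cosθ/√(L² − r² sin²θ)].
With r = 0.149 m, L = 0.6373 m, θ = 24.8°: √(L² − r² sin²θ) = 0.63423 m.
v = −0.149·26.08·0.41945·[1 + 0.149·0.90778/0.63423] = -1.9772 m/s.
|v| = 1.9772 m/s.

1.98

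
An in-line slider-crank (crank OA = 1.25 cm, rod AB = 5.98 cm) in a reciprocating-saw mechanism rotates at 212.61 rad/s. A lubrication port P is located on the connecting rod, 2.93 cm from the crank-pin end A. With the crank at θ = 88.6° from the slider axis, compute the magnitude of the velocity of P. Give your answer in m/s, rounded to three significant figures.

2.66

ω = 212.6 rad/s.  Crank-pin speed |V_A| = rω = 2.6576 m/s, perpendicular to OA.
Rod angle: sinφ = −(r/L) sinθ ⇒ φ = -12.062°; ω_rod = −rω cosθ/√(L²−r²sin²θ) = -1.1103 rad/s.
V_P = V_A + ω_rod × AP, with AP = 0.0293 m along the rod.
Components: V_Px = −rω sinθ − a·ω_rod·sinφ = -2.6636 m/s;  V_Py = rω cosθ + a·ω_rod·cosφ = +0.033117 m/s.
|V_P| = √(V_Px² + V_Py²) = 2.6638 m/s.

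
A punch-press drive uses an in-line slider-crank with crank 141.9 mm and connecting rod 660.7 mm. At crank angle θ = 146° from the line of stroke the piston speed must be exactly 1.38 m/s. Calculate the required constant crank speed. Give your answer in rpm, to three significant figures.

202

For an in-line slider-crank, |v_piston| = rω|sinθ|·[1 + r cosθ/√(L² − r² sin²θ)].
With r = 0.1419 m, L = 0.6607 m, θ = 146°: the bracketed kinematic factor |dx/dθ| = 0.065118 m.
ω = v/|dx/dθ| = 1.38/0.065118 = 21.192 rad/s.
N = 60ω/(2π) = 202.37 rpm.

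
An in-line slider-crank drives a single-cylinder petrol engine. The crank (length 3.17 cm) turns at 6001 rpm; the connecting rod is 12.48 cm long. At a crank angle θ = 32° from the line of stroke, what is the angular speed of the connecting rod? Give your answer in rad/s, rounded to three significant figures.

ω = 628.4 rad/s (converted from 6001 rpm).
The rod makes angle φ with the slider axis where L sinφ = r sinθ; differentiating, L cosφ·φ̇ = r ω cosθ.
L cosφ = √(L² − r² sin²θ) = 0.12366 m.
|ω_rod| = r ω |cosθ| / √(L² − r² sin²θ) = 0.0317·628.4·0.84805/0.12366 = 136.61 rad/s.

137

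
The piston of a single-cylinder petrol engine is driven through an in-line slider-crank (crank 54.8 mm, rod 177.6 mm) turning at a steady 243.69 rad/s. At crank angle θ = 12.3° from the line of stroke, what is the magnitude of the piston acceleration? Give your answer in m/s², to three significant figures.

4100

ω = 243.7 rad/s
x(θ) = r cosθ + √(L² − r² sin²θ); with ω constant, a = ω²·d²x/dθ².
d²x/dθ² = −r cosθ − r²(cos2θ)/√u − r⁴ sin²2θ/(4u^{3/2}),  u = L² − r² sin²θ = 0.0314055 m².
Substituting r = 0.0548 m, L = 0.1776 m, θ = 12.3°: d²x/dθ² = -0.06902 m.
a = ω²·d²x/dθ² = (243.7)²·(-0.06902) = -4098.7 m/s²;  |a| = 4098.7 m/s².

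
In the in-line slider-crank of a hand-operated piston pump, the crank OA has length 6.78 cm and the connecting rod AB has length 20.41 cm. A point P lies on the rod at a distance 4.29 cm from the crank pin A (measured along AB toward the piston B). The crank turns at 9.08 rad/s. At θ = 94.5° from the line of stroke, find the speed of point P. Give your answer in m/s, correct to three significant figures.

ω = 9.08 rad/s.  Crank-pin speed |V_A| = rω = 0.61562 m/s, perpendicular to OA.
Rod angle: sinφ = −(r/L) sinθ ⇒ φ = -19.340°; ω_rod = −rω cosθ/√(L²−r²sin²θ) = +0.25081 rad/s.
V_P = V_A + ω_rod × AP, with AP = 0.0429 m along the rod.
Components: V_Px = −rω sinθ − a·ω_rod·sinφ = -0.61016 m/s;  V_Py = rω cosθ + a·ω_rod·cosφ = -0.038149 m/s.
|V_P| = √(V_Px² + V_Py²) = 0.61135 m/s.

0.611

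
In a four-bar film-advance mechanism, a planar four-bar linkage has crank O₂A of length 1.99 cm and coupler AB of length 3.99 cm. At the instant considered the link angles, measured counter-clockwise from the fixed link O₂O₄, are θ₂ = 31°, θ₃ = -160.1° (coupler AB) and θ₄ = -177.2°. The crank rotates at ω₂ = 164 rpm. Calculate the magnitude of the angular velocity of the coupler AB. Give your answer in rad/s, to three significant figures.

ω₂ = 17.17 rad/s (from 164 rpm).
Differentiating the loop-closure r₂e^{iθ₂}+r₃e^{iθ₃}=r₁+r₄e^{iθ₄} gives r₂ω₂e^{iθ₂}+r₃ω₃e^{iθ₃}=r₄ω₄e^{iθ₄}.
Eliminating the other unknown: ω₃ = r₂ω₂ sin(θ₄−θ₂) / [r₃ sin(θ₃−θ₄)].
Numerator sine = +0.47255; denominator sine = +0.29404.
Result = 0.0199·17.17·(+0.47255) / (0.0399·(+0.29404)) = +13.766 rad/s; magnitude 13.766 rad/s.

13.8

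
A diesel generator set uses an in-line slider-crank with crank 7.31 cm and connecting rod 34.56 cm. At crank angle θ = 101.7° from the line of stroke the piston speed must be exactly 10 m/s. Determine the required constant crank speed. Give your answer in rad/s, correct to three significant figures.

146

For an in-line slider-crank, |v_piston| = rω|sinθ|·[1 + r cosθ/√(L² − r² sin²θ)].
With r = 0.0731 m, L = 0.3456 m, θ = 101.7°: the bracketed kinematic factor |dx/dθ| = 0.068443 m.
ω = v/|dx/dθ| = 10/0.068443 = 146.11 rad/s.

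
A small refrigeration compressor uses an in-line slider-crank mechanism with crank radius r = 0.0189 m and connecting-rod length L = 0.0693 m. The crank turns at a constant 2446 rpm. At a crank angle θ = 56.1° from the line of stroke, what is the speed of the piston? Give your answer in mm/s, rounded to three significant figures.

4650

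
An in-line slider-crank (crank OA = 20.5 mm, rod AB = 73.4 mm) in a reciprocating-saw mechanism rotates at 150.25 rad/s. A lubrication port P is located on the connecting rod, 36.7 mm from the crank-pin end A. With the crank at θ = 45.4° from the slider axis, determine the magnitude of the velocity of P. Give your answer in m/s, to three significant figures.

ω = 150.2 rad/s.  Crank-pin speed |V_A| = rω = 3.0801 m/s, perpendicular to OA.
Rod angle: sinφ = −(r/L) sinθ ⇒ φ = -11.470°; ω_rod = −rω cosθ/√(L²−r²sin²θ) = -30.065 rad/s.
V_P = V_A + ω_rod × AP, with AP = 0.0367 m along the rod.
Components: V_Px = −rω sinθ − a·ω_rod·sinφ = -2.4126 m/s;  V_Py = rω cosθ + a·ω_rod·cosφ = +1.0814 m/s.
|V_P| = √(V_Px² + V_Py²) = 2.6438 m/s.

2.64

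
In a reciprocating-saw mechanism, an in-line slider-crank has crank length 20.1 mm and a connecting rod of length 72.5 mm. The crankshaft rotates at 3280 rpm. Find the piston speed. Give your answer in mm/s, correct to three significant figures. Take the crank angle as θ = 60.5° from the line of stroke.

ω = 2π·3280/60 = 343.5 rad/s
For an in-line slider-crank, x = r cosθ + √(L² − r² sin²θ), so v = −rω sinθ·[1 + r cosθ/√(L² − r² sin²θ)].
With r = 0.0201 m, L = 0.0725 m, θ = 60.5°: √(L² − r² sin²θ) = 0.070358 m.
v = −0.0201·343.5·0.87036·[1 + 0.0201·0.49242/0.070358] = -6.8542 m/s.
|v| = 6.8542 m/s = 6854.2 mm/s.

6850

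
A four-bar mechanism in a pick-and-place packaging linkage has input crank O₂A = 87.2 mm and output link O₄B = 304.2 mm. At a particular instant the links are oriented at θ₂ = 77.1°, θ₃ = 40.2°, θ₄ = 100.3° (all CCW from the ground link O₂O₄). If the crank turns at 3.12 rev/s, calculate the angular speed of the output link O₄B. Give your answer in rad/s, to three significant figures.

ω₂ = 19.6 rad/s (from 3.12 rev/s).
Differentiating the loop-closure r₂e^{iθ₂}+r₃e^{iθ₃}=r₁+r₄e^{iθ₄} gives r₂ω₂e^{iθ₂}+r₃ω₃e^{iθ₃}=r₄ω₄e^{iθ₄}.
Eliminating the other unknown: ω₄ = r₂ω₂ sin(θ₂−θ₃) / [r₄ sin(θ₄−θ₃)].
Numerator sine = +0.60042; denominator sine = +0.86690.
Result = 0.0872·19.6·(+0.60042) / (0.3042·(+0.86690)) = +3.8921 rad/s; magnitude 3.8921 rad/s.

3.89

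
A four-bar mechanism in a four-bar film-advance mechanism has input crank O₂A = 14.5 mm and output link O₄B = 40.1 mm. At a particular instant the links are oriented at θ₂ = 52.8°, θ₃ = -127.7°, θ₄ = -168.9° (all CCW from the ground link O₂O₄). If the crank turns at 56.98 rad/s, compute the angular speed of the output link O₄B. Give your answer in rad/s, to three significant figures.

ω₂ = 56.98 rad/s
Differentiating the loop-closure r₂e^{iθ₂}+r₃e^{iθ₃}=r₁+r₄e^{iθ₄} gives r₂ω₂e^{iθ₂}+r₃ω₃e^{iθ₃}=r₄ω₄e^{iθ₄}.
Eliminating the other unknown: ω₄ = r₂ω₂ sin(θ₂−θ₃) / [r₄ sin(θ₄−θ₃)].
Numerator sine = -0.00873; denominator sine = -0.65869.
Result = 0.0145·56.98·(-0.00873) / (0.0401·(-0.65869)) = +0.27297 rad/s; magnitude 0.27297 rad/s.

0.273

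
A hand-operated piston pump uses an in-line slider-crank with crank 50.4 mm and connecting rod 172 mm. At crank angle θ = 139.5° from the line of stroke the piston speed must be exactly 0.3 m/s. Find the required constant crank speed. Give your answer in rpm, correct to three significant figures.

113

For an in-line slider-crank, |v_piston| = rω|sinθ|·[1 + r cosθ/√(L² − r² sin²θ)].
With r = 0.0504 m, L = 0.172 m, θ = 139.5°: the bracketed kinematic factor |dx/dθ| = 0.025303 m.
ω = v/|dx/dθ| = 0.3/0.025303 = 11.856 rad/s.
N = 60ω/(2π) = 113.22 rpm.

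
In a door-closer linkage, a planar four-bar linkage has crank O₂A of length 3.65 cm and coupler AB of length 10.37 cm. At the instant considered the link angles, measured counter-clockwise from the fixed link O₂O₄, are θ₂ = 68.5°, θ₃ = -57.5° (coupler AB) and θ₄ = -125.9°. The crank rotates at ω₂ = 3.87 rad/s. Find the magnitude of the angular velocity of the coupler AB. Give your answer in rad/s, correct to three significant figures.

0.364

ω₂ = 3.87 rad/s
Differentiating the loop-closure r₂e^{iθ₂}+r₃e^{iθ₃}=r₁+r₄e^{iθ₄} gives r₂ω₂e^{iθ₂}+r₃ω₃e^{iθ₃}=r₄ω₄e^{iθ₄}.
Eliminating the other unknown: ω₃ = r₂ω₂ sin(θ₄−θ₂) / [r₃ sin(θ₃−θ₄)].
Numerator sine = +0.24869; denominator sine = +0.92978.
Result = 0.0365·3.87·(+0.24869) / (0.1037·(+0.92978)) = +0.36434 rad/s; magnitude 0.36434 rad/s.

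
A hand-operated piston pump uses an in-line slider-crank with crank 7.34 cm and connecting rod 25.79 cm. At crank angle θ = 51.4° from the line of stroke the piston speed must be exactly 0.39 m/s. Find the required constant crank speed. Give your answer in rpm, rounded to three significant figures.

54.9

For an in-line slider-crank, |v_piston| = rω|sinθ|·[1 + r cosθ/√(L² − r² sin²θ)].
With r = 0.0734 m, L = 0.2579 m, θ = 51.4°: the bracketed kinematic factor |dx/dθ| = 0.067811 m.
ω = v/|dx/dθ| = 0.39/0.067811 = 5.7513 rad/s.
N = 60ω/(2π) = 54.921 rpm.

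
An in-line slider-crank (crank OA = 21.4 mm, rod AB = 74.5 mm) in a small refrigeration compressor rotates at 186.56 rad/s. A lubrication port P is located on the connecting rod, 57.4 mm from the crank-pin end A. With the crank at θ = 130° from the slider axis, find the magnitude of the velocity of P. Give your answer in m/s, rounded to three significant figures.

2.68

ω = 186.6 rad/s.  Crank-pin speed |V_A| = rω = 3.9924 m/s, perpendicular to OA.
Rod angle: sinφ = −(r/L) sinθ ⇒ φ = -12.712°; ω_rod = −rω cosθ/√(L²−r²sin²θ) = +35.312 rad/s.
V_P = V_A + ω_rod × AP, with AP = 0.0574 m along the rod.
Components: V_Px = −rω sinθ − a·ω_rod·sinφ = -2.6123 m/s;  V_Py = rω cosθ + a·ω_rod·cosφ = -0.58903 m/s.
|V_P| = √(V_Px² + V_Py²) = 2.6779 m/s.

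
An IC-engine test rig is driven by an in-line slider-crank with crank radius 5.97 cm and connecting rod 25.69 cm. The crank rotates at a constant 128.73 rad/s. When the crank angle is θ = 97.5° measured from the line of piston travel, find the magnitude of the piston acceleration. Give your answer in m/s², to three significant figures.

357

ω = 128.7 rad/s
x(θ) = r cosθ + √(L² − r² sin²θ); with ω constant, a = ω²·d²x/dθ².
d²x/dθ² = −r cosθ − r²(cos2θ)/√u − r⁴ sin²2θ/(4u^{3/2}),  u = L² − r² sin²θ = 0.0624942 m².
Substituting r = 0.0597 m, L = 0.2569 m, θ = 97.5°: d²x/dθ² = +0.02155 m.
a = ω²·d²x/dθ² = (128.7)²·(+0.02155) = +357.11 m/s²;  |a| = 357.11 m/s².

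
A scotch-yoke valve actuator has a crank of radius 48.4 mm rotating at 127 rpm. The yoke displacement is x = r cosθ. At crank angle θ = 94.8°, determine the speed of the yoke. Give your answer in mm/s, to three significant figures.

641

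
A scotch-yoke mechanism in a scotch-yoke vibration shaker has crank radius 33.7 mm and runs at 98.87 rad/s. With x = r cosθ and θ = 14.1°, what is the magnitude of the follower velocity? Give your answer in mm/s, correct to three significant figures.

ω = 98.87 rad/s
x = r cosθ ⇒ ẋ = −rω sinθ.
|v| = rω|sinθ| = 0.0337·98.87·|sin 14.1°| = 0.81171 m/s = 811.71 mm/s.

812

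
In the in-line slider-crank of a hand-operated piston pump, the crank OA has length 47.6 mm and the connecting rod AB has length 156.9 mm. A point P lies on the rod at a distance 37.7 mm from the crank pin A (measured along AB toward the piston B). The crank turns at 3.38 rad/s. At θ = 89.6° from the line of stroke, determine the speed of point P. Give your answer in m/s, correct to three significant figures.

0.161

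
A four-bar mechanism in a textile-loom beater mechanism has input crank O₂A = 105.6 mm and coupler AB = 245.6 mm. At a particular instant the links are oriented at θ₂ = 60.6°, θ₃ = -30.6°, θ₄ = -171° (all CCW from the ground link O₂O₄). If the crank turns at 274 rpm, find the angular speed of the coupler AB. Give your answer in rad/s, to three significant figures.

ω₂ = 28.69 rad/s (from 274 rpm).
Differentiating the loop-closure r₂e^{iθ₂}+r₃e^{iθ₃}=r₁+r₄e^{iθ₄} gives r₂ω₂e^{iθ₂}+r₃ω₃e^{iθ₃}=r₄ω₄e^{iθ₄}.
Eliminating the other unknown: ω₃ = r₂ω₂ sin(θ₄−θ₂) / [r₃ sin(θ₃−θ₄)].
Numerator sine = +0.78369; denominator sine = +0.63742.
Result = 0.1056·28.69·(+0.78369) / (0.2456·(+0.63742)) = +15.168 rad/s; magnitude 15.168 rad/s.

15.2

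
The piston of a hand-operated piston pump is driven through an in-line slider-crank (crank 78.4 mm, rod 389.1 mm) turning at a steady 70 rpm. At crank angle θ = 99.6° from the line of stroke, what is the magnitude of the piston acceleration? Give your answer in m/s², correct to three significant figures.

ω = 2π·70/60 = 7.33 rad/s
x(θ) = r cosθ + √(L² − r² sin²θ); with ω constant, a = ω²·d²x/dθ².
d²x/dθ² = −r cosθ − r²(cos2θ)/√u − r⁴ sin²2θ/(4u^{3/2}),  u = L² − r² sin²θ = 0.145423 m².
Substituting r = 0.0784 m, L = 0.3891 m, θ = 99.6°: d²x/dθ² = +0.028278 m.
a = ω²·d²x/dθ² = (7.33)²·(+0.028278) = +1.5195 m/s²;  |a| = 1.5195 m/s².

1.52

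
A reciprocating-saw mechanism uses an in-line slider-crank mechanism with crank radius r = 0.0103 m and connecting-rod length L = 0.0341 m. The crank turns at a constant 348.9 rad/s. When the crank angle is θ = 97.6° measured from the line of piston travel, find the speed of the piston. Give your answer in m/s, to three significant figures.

3.41

ω = 348.9 rad/s
For an in-line slider-crank, x = r cosθ + √(L² − r² sin²θ), so v = −rω sinθ·[1 + r cosθ/√(L² − r² sin²θ)].
With r = 0.0103 m, L = 0.0341 m, θ = 97.6°: √(L² − r² sin²θ) = 0.032536 m.
v = −0.0103·348.9·0.99122·[1 + 0.0103·-0.13226/0.032536] = -3.413 m/s.
|v| = 3.413 m/s.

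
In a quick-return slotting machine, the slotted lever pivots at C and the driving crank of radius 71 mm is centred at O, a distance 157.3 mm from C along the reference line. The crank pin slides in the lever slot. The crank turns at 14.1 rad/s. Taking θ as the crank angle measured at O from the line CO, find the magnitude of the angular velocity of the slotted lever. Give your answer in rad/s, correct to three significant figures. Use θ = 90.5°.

2.36

ω = 14.1 rad/s
Crank pin A relative to C: A = (d + r cosθ, r sinθ); lever angle φ = atan2(r sinθ, d + r cosθ).
Differentiating tanφ: φ̇ = rω(d cosθ + r)/(d² + r² + 2dr cosθ).
d² + r² + 2dr cosθ = |CA|² = 0.0295894 m²;  d cosθ + r = +0.069627 m.
|ω_lever| = |0.071·14.1·+0.069627| / 0.0295894 = 2.3557 rad/s.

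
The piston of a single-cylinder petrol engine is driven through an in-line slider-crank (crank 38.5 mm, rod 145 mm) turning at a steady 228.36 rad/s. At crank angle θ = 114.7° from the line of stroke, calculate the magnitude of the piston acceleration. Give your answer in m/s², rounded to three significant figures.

1190

ω = 228.4 rad/s
x(θ) = r cosθ + √(L² − r² sin²θ); with ω constant, a = ω²·d²x/dθ².
d²x/dθ² = −r cosθ − r²(cos2θ)/√u − r⁴ sin²2θ/(4u^{3/2}),  u = L² − r² sin²θ = 0.0198016 m².
Substituting r = 0.0385 m, L = 0.145 m, θ = 114.7°: d²x/dθ² = +0.022829 m.
a = ω²·d²x/dθ² = (228.4)²·(+0.022829) = +1190.5 m/s²;  |a| = 1190.5 m/s².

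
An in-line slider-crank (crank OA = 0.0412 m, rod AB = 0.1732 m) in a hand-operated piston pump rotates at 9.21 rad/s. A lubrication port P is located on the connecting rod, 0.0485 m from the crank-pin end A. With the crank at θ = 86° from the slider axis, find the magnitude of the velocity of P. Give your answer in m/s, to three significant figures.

0.381

ω = 9.21 rad/s.  Crank-pin speed |V_A| = rω = 0.37945 m/s, perpendicular to OA.
Rod angle: sinφ = −(r/L) sinθ ⇒ φ = -13.727°; ω_rod = −rω cosθ/√(L²−r²sin²θ) = -0.15732 rad/s.
V_P = V_A + ω_rod × AP, with AP = 0.0485 m along the rod.
Components: V_Px = −rω sinθ − a·ω_rod·sinφ = -0.38034 m/s;  V_Py = rω cosθ + a·ω_rod·cosφ = +0.019057 m/s.
|V_P| = √(V_Px² + V_Py²) = 0.38082 m/s.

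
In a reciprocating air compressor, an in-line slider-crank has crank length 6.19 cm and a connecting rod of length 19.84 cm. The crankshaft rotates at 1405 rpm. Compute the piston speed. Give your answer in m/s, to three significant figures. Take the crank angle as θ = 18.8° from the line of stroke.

ω = 2π·1405/60 = 147.1 rad/s
For an in-line slider-crank, x = r cosθ + √(L² − r² sin²θ), so v = −rω sinθ·[1 + r cosθ/√(L² − r² sin²θ)].
With r = 0.0619 m, L = 0.1984 m, θ = 18.8°: √(L² − r² sin²θ) = 0.19739 m.
v = −0.0619·147.1·0.32227·[1 + 0.0619·0.94665/0.19739] = -3.8063 m/s.
|v| = 3.8063 m/s.

3.81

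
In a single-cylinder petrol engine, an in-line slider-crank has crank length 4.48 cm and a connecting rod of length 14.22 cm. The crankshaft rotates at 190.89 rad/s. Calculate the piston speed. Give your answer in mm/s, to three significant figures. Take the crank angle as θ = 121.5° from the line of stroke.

6050

ω = 190.9 rad/s
For an in-line slider-crank, x = r cosθ + √(L² − r² sin²θ), so v = −rω sinθ·[1 + r cosθ/√(L² − r² sin²θ)].
With r = 0.0448 m, L = 0.1422 m, θ = 121.5°: √(L² − r² sin²θ) = 0.13697 m.
v = −0.0448·190.9·0.85264·[1 + 0.0448·-0.52250/0.13697] = -6.0456 m/s.
|v| = 6.0456 m/s = 6045.6 mm/s.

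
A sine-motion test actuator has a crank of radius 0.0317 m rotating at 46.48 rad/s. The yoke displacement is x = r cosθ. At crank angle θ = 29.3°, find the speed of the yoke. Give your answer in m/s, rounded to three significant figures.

ω = 46.48 rad/s
x = r cosθ ⇒ ẋ = −rω sinθ.
|v| = rω|sinθ| = 0.0317·46.48·|sin 29.3°| = 0.72106 m/s.

0.721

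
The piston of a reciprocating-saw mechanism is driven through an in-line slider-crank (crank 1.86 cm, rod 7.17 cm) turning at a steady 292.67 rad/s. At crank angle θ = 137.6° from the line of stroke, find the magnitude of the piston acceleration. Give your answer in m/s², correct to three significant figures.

1130

ω = 292.7 rad/s
x(θ) = r cosθ + √(L² − r² sin²θ); with ω constant, a = ω²·d²x/dθ².
d²x/dθ² = −r cosθ − r²(cos2θ)/√u − r⁴ sin²2θ/(4u^{3/2}),  u = L² − r² sin²θ = 0.00498359 m².
Substituting r = 0.0186 m, L = 0.0717 m, θ = 137.6°: d²x/dθ² = +0.013207 m.
a = ω²·d²x/dθ² = (292.7)²·(+0.013207) = +1131.2 m/s²;  |a| = 1131.2 m/s².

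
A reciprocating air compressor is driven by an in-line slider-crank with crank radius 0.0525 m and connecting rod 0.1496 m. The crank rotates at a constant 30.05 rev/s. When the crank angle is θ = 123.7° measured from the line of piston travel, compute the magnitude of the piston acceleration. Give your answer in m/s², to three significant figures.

ω = 2π·30.1 = 188.8 rad/s
x(θ) = r cosθ + √(L² − r² sin²θ); with ω constant, a = ω²·d²x/dθ².
d²x/dθ² = −r cosθ − r²(cos2θ)/√u − r⁴ sin²2θ/(4u^{3/2}),  u = L² − r² sin²θ = 0.0204724 m².
Substituting r = 0.0525 m, L = 0.1496 m, θ = 123.7°: d²x/dθ² = +0.03598 m.
a = ω²·d²x/dθ² = (188.8)²·(+0.03598) = +1282.6 m/s²;  |a| = 1282.6 m/s².

1280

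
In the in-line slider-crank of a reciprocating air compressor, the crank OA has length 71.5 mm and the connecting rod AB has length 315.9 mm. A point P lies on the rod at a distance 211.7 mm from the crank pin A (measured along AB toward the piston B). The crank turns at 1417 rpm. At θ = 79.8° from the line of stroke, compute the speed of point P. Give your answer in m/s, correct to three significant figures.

10.7

ω = 148.4 rad/s.  Crank-pin speed |V_A| = rω = 10.61 m/s, perpendicular to OA.
Rod angle: sinφ = −(r/L) sinθ ⇒ φ = -12.871°; ω_rod = −rω cosθ/√(L²−r²sin²θ) = -6.1008 rad/s.
V_P = V_A + ω_rod × AP, with AP = 0.2117 m along the rod.
Components: V_Px = −rω sinθ − a·ω_rod·sinφ = -10.73 m/s;  V_Py = rω cosθ + a·ω_rod·cosφ = +0.61973 m/s.
|V_P| = √(V_Px² + V_Py²) = 10.748 m/s.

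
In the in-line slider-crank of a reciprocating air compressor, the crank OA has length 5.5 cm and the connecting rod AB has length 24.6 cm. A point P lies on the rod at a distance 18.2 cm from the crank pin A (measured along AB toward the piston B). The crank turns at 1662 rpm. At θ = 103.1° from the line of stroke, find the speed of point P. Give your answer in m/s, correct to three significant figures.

8.98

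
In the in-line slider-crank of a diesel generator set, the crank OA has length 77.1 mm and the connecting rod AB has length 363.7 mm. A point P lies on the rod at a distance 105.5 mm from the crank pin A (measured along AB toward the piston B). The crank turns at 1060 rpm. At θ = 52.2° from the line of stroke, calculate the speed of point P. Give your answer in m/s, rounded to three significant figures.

7.95

ω = 111 rad/s.  Crank-pin speed |V_A| = rω = 8.5583 m/s, perpendicular to OA.
Rod angle: sinφ = −(r/L) sinθ ⇒ φ = -9.643°; ω_rod = −rω cosθ/√(L²−r²sin²θ) = -14.629 rad/s.
V_P = V_A + ω_rod × AP, with AP = 0.1055 m along the rod.
Components: V_Px = −rω sinθ − a·ω_rod·sinφ = -7.0209 m/s;  V_Py = rω cosθ + a·ω_rod·cosφ = +3.7239 m/s.
|V_P| = √(V_Px² + V_Py²) = 7.9474 m/s.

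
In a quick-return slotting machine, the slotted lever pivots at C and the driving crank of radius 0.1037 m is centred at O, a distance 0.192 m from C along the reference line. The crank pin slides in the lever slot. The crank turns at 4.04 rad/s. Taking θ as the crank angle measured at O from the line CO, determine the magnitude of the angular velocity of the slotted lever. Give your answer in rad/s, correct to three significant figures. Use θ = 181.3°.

ω = 4.04 rad/s
Crank pin A relative to C: A = (d + r cosθ, r sinθ); lever angle φ = atan2(r sinθ, d + r cosθ).
Differentiating tanφ: φ̇ = rω(d cosθ + r)/(d² + r² + 2dr cosθ).
d² + r² + 2dr cosθ = |CA|² = 0.00780714 m²;  d cosθ + r = -0.088251 m.
|ω_lever| = |0.1037·4.04·-0.088251| / 0.00780714 = 4.7357 rad/s.

4.74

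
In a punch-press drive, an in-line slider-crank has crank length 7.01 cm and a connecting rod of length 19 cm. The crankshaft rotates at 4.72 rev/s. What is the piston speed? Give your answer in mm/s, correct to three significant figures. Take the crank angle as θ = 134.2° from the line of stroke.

1090

ω = 2π·4.72 = 29.66 rad/s
For an in-line slider-crank, x = r cosθ + √(L² − r² sin²θ), so v = −rω sinθ·[1 + r cosθ/√(L² − r² sin²θ)].
With r = 0.0701 m, L = 0.19 m, θ = 134.2°: √(L² − r² sin²θ) = 0.18323 m.
v = −0.0701·29.66·0.71691·[1 + 0.0701·-0.69717/0.18323] = -1.0929 m/s.
|v| = 1.0929 m/s = 1092.9 mm/s.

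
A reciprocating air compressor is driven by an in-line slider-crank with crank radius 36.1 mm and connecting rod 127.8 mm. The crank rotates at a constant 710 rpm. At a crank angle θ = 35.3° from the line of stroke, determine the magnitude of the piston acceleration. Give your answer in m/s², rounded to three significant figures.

ω = 2π·710/60 = 74.35 rad/s
x(θ) = r cosθ + √(L² − r² sin²θ); with ω constant, a = ω²·d²x/dθ².
d²x/dθ² = −r cosθ − r²(cos2θ)/√u − r⁴ sin²2θ/(4u^{3/2}),  u = L² − r² sin²θ = 0.0158977 m².
Substituting r = 0.0361 m, L = 0.1278 m, θ = 35.3°: d²x/dθ² = -0.033084 m.
a = ω²·d²x/dθ² = (74.35)²·(-0.033084) = -182.89 m/s²;  |a| = 182.89 m/s².

183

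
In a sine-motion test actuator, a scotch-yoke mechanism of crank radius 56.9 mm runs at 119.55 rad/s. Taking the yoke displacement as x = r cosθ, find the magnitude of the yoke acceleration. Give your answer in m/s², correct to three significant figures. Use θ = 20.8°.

760

ω = 119.5 rad/s
x = r cosθ ⇒ ẍ = −rω² cosθ (ω constant).
|a| = rω²|cosθ| = 0.0569·(119.5)²·|cos 20.8°| = 760.22 m/s².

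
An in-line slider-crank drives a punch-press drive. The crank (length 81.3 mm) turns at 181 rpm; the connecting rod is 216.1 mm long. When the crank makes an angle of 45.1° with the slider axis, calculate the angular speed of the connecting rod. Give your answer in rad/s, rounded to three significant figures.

5.22

ω = 18.95 rad/s (converted from 181 rpm).
The rod makes angle φ with the slider axis where L sinφ = r sinθ; differentiating, L cosφ·φ̇ = r ω cosθ.
L cosφ = √(L² − r² sin²θ) = 0.20829 m.
|ω_rod| = r ω |cosθ| / √(L² − r² sin²θ) = 0.0813·18.95·0.70587/0.20829 = 5.2223 rad/s.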